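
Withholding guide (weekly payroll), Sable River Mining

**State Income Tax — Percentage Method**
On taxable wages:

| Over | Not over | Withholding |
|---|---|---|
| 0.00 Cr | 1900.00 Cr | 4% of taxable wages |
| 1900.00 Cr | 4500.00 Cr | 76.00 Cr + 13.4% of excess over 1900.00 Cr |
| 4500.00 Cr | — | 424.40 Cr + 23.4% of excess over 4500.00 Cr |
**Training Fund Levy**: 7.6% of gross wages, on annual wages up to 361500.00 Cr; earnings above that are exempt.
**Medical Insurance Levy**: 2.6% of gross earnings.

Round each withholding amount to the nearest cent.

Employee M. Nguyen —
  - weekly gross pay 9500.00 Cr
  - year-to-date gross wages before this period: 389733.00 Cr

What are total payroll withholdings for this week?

1841.40 Cr

State Income Tax: taxable = 9500.00 Cr
  424.40 Cr + 23.4% × (9500.00 Cr − 4500.00 Cr) = 424.40 Cr + 23.4% × 5000.00 Cr = 1594.40 Cr
Training Fund Levy: YTD 389733.00 Cr ≥ cap 361500.00 Cr → 0.00 Cr
Medical Insurance Levy: 2.6% × 9500.00 Cr = 247.00 Cr
Total: 1594.40 Cr + 0.00 Cr + 247.00 Cr = 1841.40 Cr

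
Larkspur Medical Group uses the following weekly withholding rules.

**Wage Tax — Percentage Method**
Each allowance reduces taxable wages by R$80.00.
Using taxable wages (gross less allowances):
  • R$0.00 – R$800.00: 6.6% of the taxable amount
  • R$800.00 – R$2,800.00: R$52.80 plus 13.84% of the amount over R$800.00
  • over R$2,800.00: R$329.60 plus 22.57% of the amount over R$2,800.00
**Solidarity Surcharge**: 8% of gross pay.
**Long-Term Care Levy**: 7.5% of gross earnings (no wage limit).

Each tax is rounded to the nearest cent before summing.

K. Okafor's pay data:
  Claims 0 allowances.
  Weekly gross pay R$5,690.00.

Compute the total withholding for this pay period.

R$1,863.82

Wage Tax: taxable = R$5,690.00
  R$329.60 + 22.57% × (R$5,690.00 − R$2,800.00) = R$329.60 + 22.57% × R$2,890.00 = R$981.87
Solidarity Surcharge: 8% × R$5,690.00 = R$455.20
Long-Term Care Levy: 7.5% × R$5,690.00 = R$426.75
Total: R$981.87 + R$455.20 + R$426.75 = R$1,863.82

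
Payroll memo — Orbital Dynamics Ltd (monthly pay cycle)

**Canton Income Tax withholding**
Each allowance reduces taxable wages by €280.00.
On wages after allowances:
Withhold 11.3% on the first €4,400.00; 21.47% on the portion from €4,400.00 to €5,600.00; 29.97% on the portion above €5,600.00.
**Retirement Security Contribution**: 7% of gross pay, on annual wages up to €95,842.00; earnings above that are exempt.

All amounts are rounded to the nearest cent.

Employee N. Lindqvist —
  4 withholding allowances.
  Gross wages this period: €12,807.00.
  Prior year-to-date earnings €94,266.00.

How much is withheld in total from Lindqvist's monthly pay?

€2,689.43

Canton Income Tax: taxable = €12,807.00 − 4×€280.00 = €11,687.00
  €754.84 + 29.97% × (€11,687.00 − €5,600.00) = €754.84 + 29.97% × €6,087.00 = €2,579.11
Retirement Security Contribution: cap €95,842.00 − YTD €94,266.00 = €1,576.00 subject; 7% × €1,576.00 = €110.32
Total: €2,579.11 + €110.32 = €2,689.43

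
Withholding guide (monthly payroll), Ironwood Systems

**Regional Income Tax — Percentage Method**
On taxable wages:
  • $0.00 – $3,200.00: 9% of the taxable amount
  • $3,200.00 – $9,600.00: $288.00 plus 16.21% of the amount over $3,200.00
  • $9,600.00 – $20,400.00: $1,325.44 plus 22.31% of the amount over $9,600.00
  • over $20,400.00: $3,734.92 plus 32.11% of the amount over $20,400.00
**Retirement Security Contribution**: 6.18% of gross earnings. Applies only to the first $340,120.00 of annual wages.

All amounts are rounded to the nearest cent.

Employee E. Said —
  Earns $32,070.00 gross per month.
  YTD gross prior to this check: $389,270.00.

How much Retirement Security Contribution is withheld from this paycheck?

$0.00

Retirement Security Contribution: YTD $389,270.00 ≥ cap $340,120.00 → $0.00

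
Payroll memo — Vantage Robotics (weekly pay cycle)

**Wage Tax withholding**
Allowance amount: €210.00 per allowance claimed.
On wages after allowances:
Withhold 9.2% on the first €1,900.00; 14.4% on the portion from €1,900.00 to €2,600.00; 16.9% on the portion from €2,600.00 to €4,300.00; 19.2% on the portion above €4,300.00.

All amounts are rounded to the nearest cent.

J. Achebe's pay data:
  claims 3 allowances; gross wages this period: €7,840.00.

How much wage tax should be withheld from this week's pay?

Wage Tax: taxable = €7,840.00 − 3×€210.00 = €7,210.00
  €562.90 + 19.2% × (€7,210.00 − €4,300.00) = €562.90 + 19.2% × €2,910.00 = €1,121.62

€1,121.62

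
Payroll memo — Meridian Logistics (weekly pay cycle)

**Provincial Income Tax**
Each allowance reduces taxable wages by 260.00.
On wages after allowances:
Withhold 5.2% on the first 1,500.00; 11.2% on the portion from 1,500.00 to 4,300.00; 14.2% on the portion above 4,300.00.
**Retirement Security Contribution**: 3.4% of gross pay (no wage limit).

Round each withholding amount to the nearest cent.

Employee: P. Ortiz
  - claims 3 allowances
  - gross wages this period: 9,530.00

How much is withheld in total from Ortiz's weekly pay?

Provincial Income Tax: taxable = 9,530.00 − 3×260.00 = 8,750.00
  391.60 + 14.2% × (8,750.00 − 4,300.00) = 391.60 + 14.2% × 4,450.00 = 1,023.50
Retirement Security Contribution: 3.4% × 9,530.00 = 324.02
Total: 1,023.50 + 324.02 = 1,347.52

1,347.52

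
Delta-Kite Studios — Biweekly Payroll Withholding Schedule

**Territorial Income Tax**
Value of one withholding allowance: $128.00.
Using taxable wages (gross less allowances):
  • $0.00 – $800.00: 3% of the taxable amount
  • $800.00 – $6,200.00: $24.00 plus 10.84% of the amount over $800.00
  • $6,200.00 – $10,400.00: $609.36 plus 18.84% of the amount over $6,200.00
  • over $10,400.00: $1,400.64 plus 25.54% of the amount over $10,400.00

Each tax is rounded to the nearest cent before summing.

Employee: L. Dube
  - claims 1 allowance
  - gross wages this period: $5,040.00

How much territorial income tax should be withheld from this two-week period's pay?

$469.74

Territorial Income Tax: taxable = $5,040.00 − 1×$128.00 = $4,912.00
  $24.00 + 10.84% × ($4,912.00 − $800.00) = $24.00 + 10.84% × $4,112.00 = $469.74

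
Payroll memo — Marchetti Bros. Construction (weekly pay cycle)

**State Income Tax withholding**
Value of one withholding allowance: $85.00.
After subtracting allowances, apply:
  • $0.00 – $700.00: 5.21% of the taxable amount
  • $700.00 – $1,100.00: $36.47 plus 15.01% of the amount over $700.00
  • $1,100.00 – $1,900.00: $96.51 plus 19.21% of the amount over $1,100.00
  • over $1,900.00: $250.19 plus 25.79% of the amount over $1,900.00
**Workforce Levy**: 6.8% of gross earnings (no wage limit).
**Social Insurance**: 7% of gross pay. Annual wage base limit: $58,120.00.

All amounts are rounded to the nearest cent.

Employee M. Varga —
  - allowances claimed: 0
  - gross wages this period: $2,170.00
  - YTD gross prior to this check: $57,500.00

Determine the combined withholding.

$510.78

State Income Tax: taxable = $2,170.00
  $250.19 + 25.79% × ($2,170.00 − $1,900.00) = $250.19 + 25.79% × $270.00 = $319.82
Workforce Levy: 6.8% × $2,170.00 = $147.56
Social Insurance: cap $58,120.00 − YTD $57,500.00 = $620.00 subject; 7% × $620.00 = $43.40
Total: $319.82 + $147.56 + $43.40 = $510.78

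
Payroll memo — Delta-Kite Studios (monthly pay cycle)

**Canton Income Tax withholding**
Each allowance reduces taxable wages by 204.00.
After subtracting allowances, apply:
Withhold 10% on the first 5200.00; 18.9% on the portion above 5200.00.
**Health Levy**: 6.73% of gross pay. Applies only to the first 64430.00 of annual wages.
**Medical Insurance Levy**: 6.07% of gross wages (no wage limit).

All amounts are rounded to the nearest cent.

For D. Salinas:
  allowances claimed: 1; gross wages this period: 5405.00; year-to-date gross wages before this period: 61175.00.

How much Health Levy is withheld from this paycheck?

Health Levy: cap 64430.00 − YTD 61175.00 = 3255.00 subject; 6.73% × 3255.00 = 219.06

219.06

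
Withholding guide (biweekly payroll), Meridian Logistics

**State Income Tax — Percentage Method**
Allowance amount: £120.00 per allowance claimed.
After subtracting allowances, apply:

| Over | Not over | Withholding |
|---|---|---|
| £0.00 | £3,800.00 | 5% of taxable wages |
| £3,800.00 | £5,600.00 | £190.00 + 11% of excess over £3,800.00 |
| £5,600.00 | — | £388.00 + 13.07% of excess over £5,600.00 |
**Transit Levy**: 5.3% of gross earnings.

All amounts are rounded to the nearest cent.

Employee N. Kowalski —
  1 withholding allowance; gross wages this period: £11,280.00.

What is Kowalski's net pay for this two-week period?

£9,567.47

State Income Tax: taxable = £11,280.00 − 1×£120.00 = £11,160.00
  £388.00 + 13.07% × (£11,160.00 − £5,600.00) = £388.00 + 13.07% × £5,560.00 = £1,114.69
Transit Levy: 5.3% × £11,280.00 = £597.84
Total withheld: £1,114.69 + £597.84 = £1,712.53
Net pay: £11,280.00 − £1,712.53 = £9,567.47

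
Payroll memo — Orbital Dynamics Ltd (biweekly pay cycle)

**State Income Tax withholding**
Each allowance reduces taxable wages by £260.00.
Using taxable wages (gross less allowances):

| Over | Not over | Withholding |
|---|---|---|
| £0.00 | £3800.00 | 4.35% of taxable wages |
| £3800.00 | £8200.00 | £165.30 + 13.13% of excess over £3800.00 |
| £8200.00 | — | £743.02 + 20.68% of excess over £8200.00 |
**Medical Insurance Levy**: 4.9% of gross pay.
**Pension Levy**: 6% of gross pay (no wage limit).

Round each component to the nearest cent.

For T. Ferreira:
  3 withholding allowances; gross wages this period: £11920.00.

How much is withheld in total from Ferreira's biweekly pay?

State Income Tax: taxable = £11920.00 − 3×£260.00 = £11140.00
  £743.02 + 20.68% × (£11140.00 − £8200.00) = £743.02 + 20.68% × £2940.00 = £1351.01
Medical Insurance Levy: 4.9% × £11920.00 = £584.08
Pension Levy: 6% × £11920.00 = £715.20
Total: £1351.01 + £584.08 + £715.20 = £2650.29

£2650.29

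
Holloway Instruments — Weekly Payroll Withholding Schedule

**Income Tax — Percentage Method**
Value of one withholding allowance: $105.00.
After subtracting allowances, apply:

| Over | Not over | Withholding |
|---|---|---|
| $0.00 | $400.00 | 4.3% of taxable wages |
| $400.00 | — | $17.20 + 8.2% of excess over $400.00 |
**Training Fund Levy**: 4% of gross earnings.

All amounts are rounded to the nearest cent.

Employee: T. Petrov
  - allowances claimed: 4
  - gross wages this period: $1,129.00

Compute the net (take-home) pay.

$1,041.30

Income Tax: taxable = $1,129.00 − 4×$105.00 = $709.00
  $17.20 + 8.2% × ($709.00 − $400.00) = $17.20 + 8.2% × $309.00 = $42.54
Training Fund Levy: 4% × $1,129.00 = $45.16
Total withheld: $42.54 + $45.16 = $87.70
Net pay: $1,129.00 − $87.70 = $1,041.30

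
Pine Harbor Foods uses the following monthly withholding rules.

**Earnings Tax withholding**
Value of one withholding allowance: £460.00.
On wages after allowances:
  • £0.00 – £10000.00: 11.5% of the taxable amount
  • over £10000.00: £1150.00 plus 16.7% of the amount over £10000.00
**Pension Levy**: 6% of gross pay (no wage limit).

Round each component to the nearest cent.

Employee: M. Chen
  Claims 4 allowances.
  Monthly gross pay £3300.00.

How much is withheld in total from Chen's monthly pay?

Earnings Tax: taxable = £3300.00 − 4×£460.00 = £1460.00
  11.5% × £1460.00 = £167.90
Pension Levy: 6% × £3300.00 = £198.00
Total: £167.90 + £198.00 = £365.90

£365.90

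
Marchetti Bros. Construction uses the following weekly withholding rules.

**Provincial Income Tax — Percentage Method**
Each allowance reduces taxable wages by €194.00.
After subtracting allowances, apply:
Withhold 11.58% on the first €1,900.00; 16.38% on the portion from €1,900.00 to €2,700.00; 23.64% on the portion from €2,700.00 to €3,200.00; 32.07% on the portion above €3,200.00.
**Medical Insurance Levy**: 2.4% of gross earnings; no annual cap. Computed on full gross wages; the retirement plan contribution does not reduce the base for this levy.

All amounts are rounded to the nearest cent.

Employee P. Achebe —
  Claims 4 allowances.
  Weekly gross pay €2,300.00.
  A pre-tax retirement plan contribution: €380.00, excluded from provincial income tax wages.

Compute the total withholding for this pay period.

€187.68

Provincial Income Tax: taxable = €2,300.00 − €380.00 − 4×€194.00 = €1,144.00
  11.58% × €1,144.00 = €132.48
Medical Insurance Levy: 2.4% × €2,300.00 = €55.20
Total: €132.48 + €55.20 = €187.68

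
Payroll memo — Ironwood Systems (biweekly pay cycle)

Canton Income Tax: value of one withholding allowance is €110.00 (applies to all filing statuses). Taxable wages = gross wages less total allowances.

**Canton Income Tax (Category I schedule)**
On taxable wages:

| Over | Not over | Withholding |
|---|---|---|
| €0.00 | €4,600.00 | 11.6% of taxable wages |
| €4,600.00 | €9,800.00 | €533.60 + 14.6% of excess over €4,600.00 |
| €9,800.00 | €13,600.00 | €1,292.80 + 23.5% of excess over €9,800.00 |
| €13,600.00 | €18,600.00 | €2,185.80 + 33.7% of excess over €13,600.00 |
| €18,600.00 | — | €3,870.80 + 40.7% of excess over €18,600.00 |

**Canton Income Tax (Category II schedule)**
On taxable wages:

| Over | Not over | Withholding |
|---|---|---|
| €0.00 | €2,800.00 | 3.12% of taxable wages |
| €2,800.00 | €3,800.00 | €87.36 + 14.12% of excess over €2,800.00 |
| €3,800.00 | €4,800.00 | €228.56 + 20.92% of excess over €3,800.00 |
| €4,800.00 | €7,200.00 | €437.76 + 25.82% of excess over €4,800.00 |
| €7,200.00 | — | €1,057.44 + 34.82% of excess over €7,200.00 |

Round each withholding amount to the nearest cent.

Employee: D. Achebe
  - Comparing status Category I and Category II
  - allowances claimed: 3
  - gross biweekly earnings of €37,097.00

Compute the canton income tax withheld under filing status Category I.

€11,264.77

Canton Income Tax (Category I): taxable = €37,097.00 − 3×€110.00 = €36,767.00
  €3,870.80 + 40.7% × (€36,767.00 − €18,600.00) = €3,870.80 + 40.7% × €18,167.00 = €11,264.77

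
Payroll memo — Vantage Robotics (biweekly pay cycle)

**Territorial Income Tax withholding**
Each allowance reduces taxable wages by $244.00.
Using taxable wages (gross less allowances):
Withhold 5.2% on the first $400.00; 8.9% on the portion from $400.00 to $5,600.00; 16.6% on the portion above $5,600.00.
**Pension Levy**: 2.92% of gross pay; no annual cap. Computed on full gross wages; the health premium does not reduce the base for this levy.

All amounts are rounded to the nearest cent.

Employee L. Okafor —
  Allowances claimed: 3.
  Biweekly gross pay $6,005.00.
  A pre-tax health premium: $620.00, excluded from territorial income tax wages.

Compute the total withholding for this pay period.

Territorial Income Tax: taxable = $6,005.00 − $620.00 − 3×$244.00 = $4,653.00
  $20.80 + 8.9% × ($4,653.00 − $400.00) = $20.80 + 8.9% × $4,253.00 = $399.32
Pension Levy: 2.92% × $6,005.00 = $175.35
Total: $399.32 + $175.35 = $574.67

$574.67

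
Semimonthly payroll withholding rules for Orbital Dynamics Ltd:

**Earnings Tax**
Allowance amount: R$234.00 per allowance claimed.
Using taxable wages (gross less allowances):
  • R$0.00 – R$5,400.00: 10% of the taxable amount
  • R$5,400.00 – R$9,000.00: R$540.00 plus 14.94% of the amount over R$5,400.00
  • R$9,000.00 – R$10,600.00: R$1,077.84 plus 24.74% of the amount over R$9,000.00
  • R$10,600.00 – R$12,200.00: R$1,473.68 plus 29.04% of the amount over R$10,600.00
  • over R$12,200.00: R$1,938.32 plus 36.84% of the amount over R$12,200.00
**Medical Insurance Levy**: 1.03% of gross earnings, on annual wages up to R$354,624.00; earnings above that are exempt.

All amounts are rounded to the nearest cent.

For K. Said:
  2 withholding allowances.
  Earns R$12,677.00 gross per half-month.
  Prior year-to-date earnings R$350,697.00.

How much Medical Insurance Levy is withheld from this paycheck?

Medical Insurance Levy: cap R$354,624.00 − YTD R$350,697.00 = R$3,927.00 subject; 1.03% × R$3,927.00 = R$40.45

R$40.45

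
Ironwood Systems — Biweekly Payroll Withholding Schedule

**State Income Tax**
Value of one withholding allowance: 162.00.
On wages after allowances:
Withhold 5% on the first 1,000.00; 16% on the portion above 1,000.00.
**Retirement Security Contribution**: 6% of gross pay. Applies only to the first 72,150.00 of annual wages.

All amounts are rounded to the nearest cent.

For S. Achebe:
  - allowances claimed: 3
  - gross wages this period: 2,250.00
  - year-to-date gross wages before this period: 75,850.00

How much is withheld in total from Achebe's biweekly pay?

State Income Tax: taxable = 2,250.00 − 3×162.00 = 1,764.00
  50.00 + 16% × (1,764.00 − 1,000.00) = 50.00 + 16% × 764.00 = 172.24
Retirement Security Contribution: YTD 75,850.00 ≥ cap 72,150.00 → 0.00
Total: 172.24 + 0.00 = 172.24

172.24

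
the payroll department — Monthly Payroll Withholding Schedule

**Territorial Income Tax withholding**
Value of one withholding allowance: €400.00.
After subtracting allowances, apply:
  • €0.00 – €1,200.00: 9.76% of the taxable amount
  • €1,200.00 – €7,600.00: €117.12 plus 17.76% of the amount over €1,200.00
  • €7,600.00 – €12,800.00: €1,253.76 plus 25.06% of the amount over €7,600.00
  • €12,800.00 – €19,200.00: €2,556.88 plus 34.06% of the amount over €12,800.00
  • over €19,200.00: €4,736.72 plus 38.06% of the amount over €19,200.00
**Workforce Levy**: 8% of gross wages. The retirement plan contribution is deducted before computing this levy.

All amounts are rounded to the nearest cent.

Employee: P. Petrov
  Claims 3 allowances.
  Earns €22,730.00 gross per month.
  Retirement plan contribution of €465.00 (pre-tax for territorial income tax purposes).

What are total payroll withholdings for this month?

Territorial Income Tax: taxable = €22,730.00 − €465.00 − 3×€400.00 = €21,065.00
  €4,736.72 + 38.06% × (€21,065.00 − €19,200.00) = €4,736.72 + 38.06% × €1,865.00 = €5,446.54
Workforce Levy: 8% × €22,265.00 = €1,781.20
Total: €5,446.54 + €1,781.20 = €7,227.74

€7,227.74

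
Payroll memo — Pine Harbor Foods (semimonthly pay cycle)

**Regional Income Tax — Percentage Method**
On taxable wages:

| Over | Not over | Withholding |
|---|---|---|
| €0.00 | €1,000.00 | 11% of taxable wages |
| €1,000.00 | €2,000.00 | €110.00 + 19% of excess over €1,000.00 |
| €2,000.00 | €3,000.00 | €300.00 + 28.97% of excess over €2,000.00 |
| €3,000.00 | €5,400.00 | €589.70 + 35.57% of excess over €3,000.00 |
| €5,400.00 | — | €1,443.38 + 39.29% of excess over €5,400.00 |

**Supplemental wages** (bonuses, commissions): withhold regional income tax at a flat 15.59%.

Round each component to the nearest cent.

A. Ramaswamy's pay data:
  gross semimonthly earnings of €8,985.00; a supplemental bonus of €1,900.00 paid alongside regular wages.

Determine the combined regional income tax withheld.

€3,148.14

Regional Income Tax: taxable = €8,985.00
  €1,443.38 + 39.29% × (€8,985.00 − €5,400.00) = €1,443.38 + 39.29% × €3,585.00 = €2,851.93
Supplemental (15.59% flat on bonus): 15.59% × €1,900.00 = €296.21
Total regional income tax: €2,851.93 + €296.21 = €3,148.14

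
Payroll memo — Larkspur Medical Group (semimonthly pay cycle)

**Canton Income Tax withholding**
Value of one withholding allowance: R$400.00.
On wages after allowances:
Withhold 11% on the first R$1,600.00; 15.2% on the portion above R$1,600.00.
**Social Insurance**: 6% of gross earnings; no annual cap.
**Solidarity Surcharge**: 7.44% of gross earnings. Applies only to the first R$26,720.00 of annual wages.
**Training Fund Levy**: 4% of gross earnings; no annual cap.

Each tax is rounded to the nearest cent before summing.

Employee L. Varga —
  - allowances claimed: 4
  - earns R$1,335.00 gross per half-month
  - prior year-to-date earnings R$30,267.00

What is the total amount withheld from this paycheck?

Canton Income Tax: taxable = R$1,335.00 − 4×R$400.00 = R$-265.00
  Taxable ≤ 0 → R$0.00
Social Insurance: 6% × R$1,335.00 = R$80.10
Solidarity Surcharge: YTD R$30,267.00 ≥ cap R$26,720.00 → R$0.00
Training Fund Levy: 4% × R$1,335.00 = R$53.40
Total: R$0.00 + R$80.10 + R$0.00 + R$53.40 = R$133.50

R$133.50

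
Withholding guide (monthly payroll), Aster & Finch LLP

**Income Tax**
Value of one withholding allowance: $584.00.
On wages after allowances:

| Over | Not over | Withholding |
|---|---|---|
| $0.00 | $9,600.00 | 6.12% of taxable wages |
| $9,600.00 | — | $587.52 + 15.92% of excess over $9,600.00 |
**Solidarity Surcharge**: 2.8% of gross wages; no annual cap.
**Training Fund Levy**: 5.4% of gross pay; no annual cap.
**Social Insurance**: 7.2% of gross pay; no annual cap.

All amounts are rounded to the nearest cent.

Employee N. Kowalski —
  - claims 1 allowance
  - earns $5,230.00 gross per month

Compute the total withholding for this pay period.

$1,089.76

Income Tax: taxable = $5,230.00 − 1×$584.00 = $4,646.00
  6.12% × $4,646.00 = $284.34
Solidarity Surcharge: 2.8% × $5,230.00 = $146.44
Training Fund Levy: 5.4% × $5,230.00 = $282.42
Social Insurance: 7.2% × $5,230.00 = $376.56
Total: $284.34 + $146.44 + $282.42 + $376.56 = $1,089.76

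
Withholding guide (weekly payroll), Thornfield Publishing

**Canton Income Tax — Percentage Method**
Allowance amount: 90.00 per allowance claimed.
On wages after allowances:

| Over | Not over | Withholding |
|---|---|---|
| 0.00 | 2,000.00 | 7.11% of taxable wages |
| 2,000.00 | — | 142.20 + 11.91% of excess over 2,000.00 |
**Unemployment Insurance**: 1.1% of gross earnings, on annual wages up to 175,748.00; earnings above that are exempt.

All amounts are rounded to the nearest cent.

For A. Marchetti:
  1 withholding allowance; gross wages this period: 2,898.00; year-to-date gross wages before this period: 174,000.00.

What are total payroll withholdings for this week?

Canton Income Tax: taxable = 2,898.00 − 1×90.00 = 2,808.00
  142.20 + 11.91% × (2,808.00 − 2,000.00) = 142.20 + 11.91% × 808.00 = 238.43
Unemployment Insurance: cap 175,748.00 − YTD 174,000.00 = 1,748.00 subject; 1.1% × 1,748.00 = 19.23
Total: 238.43 + 19.23 = 257.66

257.66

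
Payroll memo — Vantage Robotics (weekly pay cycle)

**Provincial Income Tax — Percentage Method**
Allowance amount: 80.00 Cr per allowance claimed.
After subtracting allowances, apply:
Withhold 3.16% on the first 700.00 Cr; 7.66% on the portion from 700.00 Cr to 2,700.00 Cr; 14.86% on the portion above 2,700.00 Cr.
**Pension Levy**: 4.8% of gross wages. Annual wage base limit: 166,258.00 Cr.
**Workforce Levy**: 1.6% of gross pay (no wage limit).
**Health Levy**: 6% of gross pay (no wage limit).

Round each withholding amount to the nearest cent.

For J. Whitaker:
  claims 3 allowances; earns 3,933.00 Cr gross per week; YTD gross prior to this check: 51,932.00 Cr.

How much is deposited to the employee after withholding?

Provincial Income Tax: taxable = 3,933.00 Cr − 3×80.00 Cr = 3,693.00 Cr
  175.32 Cr + 14.86% × (3,693.00 Cr − 2,700.00 Cr) = 175.32 Cr + 14.86% × 993.00 Cr = 322.88 Cr
Pension Levy: 4.8% × 3,933.00 Cr = 188.78 Cr
Workforce Levy: 1.6% × 3,933.00 Cr = 62.93 Cr
Health Levy: 6% × 3,933.00 Cr = 235.98 Cr
Total withheld: 322.88 Cr + 188.78 Cr + 62.93 Cr + 235.98 Cr = 810.57 Cr
Net pay: 3,933.00 Cr − 810.57 Cr = 3,122.43 Cr

3,122.43 Cr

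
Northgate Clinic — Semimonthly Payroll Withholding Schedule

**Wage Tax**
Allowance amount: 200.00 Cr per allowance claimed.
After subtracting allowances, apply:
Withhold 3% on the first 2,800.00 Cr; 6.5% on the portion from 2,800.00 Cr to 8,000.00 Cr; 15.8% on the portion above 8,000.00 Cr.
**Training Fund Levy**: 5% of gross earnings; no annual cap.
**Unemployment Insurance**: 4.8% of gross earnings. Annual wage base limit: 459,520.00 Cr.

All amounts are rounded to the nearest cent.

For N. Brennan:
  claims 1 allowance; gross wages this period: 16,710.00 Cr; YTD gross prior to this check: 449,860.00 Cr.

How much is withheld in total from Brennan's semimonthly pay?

Wage Tax: taxable = 16,710.00 Cr − 1×200.00 Cr = 16,510.00 Cr
  422.00 Cr + 15.8% × (16,510.00 Cr − 8,000.00 Cr) = 422.00 Cr + 15.8% × 8,510.00 Cr = 1,766.58 Cr
Training Fund Levy: 5% × 16,710.00 Cr = 835.50 Cr
Unemployment Insurance: cap 459,520.00 Cr − YTD 449,860.00 Cr = 9,660.00 Cr subject; 4.8% × 9,660.00 Cr = 463.68 Cr
Total: 1,766.58 Cr + 835.50 Cr + 463.68 Cr = 3,065.76 Cr

3,065.76 Cr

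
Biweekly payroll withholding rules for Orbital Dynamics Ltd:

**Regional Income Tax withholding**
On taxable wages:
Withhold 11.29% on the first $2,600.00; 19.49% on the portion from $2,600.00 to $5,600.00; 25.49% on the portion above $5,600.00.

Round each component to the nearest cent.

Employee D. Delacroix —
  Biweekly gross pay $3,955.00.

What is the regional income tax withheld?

$557.63

Regional Income Tax: taxable = $3,955.00
  $293.54 + 19.49% × ($3,955.00 − $2,600.00) = $293.54 + 19.49% × $1,355.00 = $557.63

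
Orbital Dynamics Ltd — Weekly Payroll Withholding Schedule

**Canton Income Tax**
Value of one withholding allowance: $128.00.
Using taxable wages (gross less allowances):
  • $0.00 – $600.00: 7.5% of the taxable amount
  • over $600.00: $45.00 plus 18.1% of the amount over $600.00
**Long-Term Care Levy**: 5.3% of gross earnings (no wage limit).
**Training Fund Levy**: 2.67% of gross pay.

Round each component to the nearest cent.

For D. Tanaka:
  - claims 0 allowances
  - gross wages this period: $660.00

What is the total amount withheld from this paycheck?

Canton Income Tax: taxable = $660.00
  $45.00 + 18.1% × ($660.00 − $600.00) = $45.00 + 18.1% × $60.00 = $55.86
Long-Term Care Levy: 5.3% × $660.00 = $34.98
Training Fund Levy: 2.67% × $660.00 = $17.62
Total: $55.86 + $34.98 + $17.62 = $108.46

$108.46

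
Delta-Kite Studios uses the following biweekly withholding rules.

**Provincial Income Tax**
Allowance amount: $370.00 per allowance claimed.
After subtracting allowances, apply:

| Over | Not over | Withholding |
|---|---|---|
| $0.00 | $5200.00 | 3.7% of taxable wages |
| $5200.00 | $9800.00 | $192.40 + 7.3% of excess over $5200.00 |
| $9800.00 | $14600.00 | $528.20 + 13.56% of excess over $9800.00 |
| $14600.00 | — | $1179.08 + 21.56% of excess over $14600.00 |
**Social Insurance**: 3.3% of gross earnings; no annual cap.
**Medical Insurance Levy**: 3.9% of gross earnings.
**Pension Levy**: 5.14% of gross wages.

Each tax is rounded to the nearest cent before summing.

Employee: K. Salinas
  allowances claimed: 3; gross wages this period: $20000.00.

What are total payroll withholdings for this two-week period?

$4572.00

Provincial Income Tax: taxable = $20000.00 − 3×$370.00 = $18890.00
  $1179.08 + 21.56% × ($18890.00 − $14600.00) = $1179.08 + 21.56% × $4290.00 = $2104.00
Social Insurance: 3.3% × $20000.00 = $660.00
Medical Insurance Levy: 3.9% × $20000.00 = $780.00
Pension Levy: 5.14% × $20000.00 = $1028.00
Total: $2104.00 + $660.00 + $780.00 + $1028.00 = $4572.00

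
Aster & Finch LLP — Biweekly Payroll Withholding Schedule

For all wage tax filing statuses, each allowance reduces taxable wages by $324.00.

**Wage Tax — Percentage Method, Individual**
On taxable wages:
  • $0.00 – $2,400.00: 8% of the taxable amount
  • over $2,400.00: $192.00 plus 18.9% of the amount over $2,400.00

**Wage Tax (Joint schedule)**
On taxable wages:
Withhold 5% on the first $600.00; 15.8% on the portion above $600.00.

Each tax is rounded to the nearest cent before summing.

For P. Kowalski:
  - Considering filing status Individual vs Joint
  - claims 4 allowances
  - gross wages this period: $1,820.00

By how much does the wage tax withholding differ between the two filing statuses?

$15.72

Wage Tax (Individual): taxable = $1,820.00 − 4×$324.00 = $524.00
  8% × $524.00 = $41.92
Wage Tax (Joint): taxable = $1,820.00 − 4×$324.00 = $524.00
  5% × $524.00 = $26.20
Difference: |$41.92 − $26.20| = $15.72 (higher under Individual)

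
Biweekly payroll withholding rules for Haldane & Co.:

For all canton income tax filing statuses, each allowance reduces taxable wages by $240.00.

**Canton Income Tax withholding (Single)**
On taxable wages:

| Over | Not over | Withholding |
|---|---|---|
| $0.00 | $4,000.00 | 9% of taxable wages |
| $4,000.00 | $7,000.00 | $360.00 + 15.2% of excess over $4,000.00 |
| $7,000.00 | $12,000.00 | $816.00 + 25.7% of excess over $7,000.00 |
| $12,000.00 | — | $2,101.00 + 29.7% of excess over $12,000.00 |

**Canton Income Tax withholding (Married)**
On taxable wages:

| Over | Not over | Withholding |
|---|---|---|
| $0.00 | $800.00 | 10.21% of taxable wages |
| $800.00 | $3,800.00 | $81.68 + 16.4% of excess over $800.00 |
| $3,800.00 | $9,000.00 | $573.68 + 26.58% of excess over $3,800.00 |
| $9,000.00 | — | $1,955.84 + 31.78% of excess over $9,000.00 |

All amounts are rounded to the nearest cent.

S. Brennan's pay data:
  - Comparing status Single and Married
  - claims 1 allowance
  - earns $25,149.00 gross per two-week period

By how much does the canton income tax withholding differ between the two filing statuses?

$1,076.75

Canton Income Tax (Single): taxable = $25,149.00 − 1×$240.00 = $24,909.00
  $2,101.00 + 29.7% × ($24,909.00 − $12,000.00) = $2,101.00 + 29.7% × $12,909.00 = $5,934.97
Canton Income Tax (Married): taxable = $25,149.00 − 1×$240.00 = $24,909.00
  $1,955.84 + 31.78% × ($24,909.00 − $9,000.00) = $1,955.84 + 31.78% × $15,909.00 = $7,011.72
Difference: |$5,934.97 − $7,011.72| = $1,076.75 (higher under Married)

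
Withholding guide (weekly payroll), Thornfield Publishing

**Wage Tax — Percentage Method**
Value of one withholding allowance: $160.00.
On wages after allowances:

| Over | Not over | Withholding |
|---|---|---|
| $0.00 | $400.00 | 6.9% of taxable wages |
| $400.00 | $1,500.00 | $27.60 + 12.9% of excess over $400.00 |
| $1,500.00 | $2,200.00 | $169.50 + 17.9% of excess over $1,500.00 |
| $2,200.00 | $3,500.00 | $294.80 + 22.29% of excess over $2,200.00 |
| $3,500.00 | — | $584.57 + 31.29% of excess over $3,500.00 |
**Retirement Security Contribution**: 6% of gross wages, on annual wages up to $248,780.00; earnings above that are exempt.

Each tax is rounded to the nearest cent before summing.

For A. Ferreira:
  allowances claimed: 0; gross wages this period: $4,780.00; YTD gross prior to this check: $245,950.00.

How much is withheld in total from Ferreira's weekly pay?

$1,154.88

Wage Tax: taxable = $4,780.00
  $584.57 + 31.29% × ($4,780.00 − $3,500.00) = $584.57 + 31.29% × $1,280.00 = $985.08
Retirement Security Contribution: cap $248,780.00 − YTD $245,950.00 = $2,830.00 subject; 6% × $2,830.00 = $169.80
Total: $985.08 + $169.80 = $1,154.88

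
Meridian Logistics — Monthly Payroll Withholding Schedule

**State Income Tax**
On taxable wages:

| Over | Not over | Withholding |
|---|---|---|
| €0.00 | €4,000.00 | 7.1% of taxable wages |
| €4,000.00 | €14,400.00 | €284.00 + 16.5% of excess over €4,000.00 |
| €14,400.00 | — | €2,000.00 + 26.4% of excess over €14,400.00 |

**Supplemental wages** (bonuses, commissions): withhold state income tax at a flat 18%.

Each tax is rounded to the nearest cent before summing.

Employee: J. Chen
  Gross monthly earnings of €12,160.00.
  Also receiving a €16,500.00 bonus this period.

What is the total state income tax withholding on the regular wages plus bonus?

€4,600.40

State Income Tax: taxable = €12,160.00
  €284.00 + 16.5% × (€12,160.00 − €4,000.00) = €284.00 + 16.5% × €8,160.00 = €1,630.40
Supplemental (18% flat on bonus): 18% × €16,500.00 = €2,970.00
Total state income tax: €1,630.40 + €2,970.00 = €4,600.40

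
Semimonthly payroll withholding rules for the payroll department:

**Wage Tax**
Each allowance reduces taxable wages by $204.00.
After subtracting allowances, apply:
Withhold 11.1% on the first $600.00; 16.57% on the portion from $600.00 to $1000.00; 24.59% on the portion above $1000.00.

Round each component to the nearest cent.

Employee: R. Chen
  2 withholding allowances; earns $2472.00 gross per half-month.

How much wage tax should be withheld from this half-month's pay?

Wage Tax: taxable = $2472.00 − 2×$204.00 = $2064.00
  $132.88 + 24.59% × ($2064.00 − $1000.00) = $132.88 + 24.59% × $1064.00 = $394.52

$394.52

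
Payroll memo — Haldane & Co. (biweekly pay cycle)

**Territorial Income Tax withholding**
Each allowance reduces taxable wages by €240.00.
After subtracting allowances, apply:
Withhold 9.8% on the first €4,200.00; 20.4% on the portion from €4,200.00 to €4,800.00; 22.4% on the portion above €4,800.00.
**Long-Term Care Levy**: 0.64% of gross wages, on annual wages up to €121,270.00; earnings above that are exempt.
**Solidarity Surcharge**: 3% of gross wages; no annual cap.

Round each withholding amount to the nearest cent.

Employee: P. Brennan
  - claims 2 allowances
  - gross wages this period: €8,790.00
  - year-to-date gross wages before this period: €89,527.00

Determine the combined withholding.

Territorial Income Tax: taxable = €8,790.00 − 2×€240.00 = €8,310.00
  €534.00 + 22.4% × (€8,310.00 − €4,800.00) = €534.00 + 22.4% × €3,510.00 = €1,320.24
Long-Term Care Levy: 0.64% × €8,790.00 = €56.26
Solidarity Surcharge: 3% × €8,790.00 = €263.70
Total: €1,320.24 + €56.26 + €263.70 = €1,640.20

€1,640.20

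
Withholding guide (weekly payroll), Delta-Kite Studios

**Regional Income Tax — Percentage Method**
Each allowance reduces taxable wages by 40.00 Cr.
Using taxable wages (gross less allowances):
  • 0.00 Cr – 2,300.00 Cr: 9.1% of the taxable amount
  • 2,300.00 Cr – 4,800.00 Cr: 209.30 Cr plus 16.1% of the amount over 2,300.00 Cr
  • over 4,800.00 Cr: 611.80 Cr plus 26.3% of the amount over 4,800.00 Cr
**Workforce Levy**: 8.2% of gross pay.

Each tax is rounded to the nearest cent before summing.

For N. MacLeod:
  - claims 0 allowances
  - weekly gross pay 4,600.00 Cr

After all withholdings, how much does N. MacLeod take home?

3,643.20 Cr

Regional Income Tax: taxable = 4,600.00 Cr
  209.30 Cr + 16.1% × (4,600.00 Cr − 2,300.00 Cr) = 209.30 Cr + 16.1% × 2,300.00 Cr = 579.60 Cr
Workforce Levy: 8.2% × 4,600.00 Cr = 377.20 Cr
Total withheld: 579.60 Cr + 377.20 Cr = 956.80 Cr
Net pay: 4,600.00 Cr − 956.80 Cr = 3,643.20 Cr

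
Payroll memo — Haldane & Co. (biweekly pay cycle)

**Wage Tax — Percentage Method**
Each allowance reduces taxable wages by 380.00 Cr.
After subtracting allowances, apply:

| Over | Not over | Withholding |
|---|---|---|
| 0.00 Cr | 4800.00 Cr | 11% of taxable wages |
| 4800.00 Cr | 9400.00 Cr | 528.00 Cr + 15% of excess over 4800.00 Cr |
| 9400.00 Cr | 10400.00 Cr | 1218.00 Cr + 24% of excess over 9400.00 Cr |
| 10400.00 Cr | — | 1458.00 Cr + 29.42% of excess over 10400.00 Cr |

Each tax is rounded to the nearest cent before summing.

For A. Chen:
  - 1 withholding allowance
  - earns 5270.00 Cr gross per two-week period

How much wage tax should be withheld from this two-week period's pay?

541.50 Cr

Wage Tax: taxable = 5270.00 Cr − 1×380.00 Cr = 4890.00 Cr
  528.00 Cr + 15% × (4890.00 Cr − 4800.00 Cr) = 528.00 Cr + 15% × 90.00 Cr = 541.50 Cr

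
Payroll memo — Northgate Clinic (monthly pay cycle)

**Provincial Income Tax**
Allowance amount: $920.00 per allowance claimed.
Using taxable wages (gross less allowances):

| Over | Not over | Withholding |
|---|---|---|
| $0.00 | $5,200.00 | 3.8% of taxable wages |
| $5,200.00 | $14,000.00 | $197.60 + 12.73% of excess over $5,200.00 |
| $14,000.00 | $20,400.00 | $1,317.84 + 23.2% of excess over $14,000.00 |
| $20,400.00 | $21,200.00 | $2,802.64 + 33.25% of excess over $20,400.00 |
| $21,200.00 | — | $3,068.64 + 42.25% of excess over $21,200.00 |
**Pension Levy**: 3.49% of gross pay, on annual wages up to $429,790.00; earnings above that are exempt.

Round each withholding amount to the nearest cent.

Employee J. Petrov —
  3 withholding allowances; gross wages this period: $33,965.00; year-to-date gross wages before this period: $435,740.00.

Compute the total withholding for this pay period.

$7,295.75

Provincial Income Tax: taxable = $33,965.00 − 3×$920.00 = $31,205.00
  $3,068.64 + 42.25% × ($31,205.00 − $21,200.00) = $3,068.64 + 42.25% × $10,005.00 = $7,295.75
Pension Levy: YTD $435,740.00 ≥ cap $429,790.00 → $0.00
Total: $7,295.75 + $0.00 = $7,295.75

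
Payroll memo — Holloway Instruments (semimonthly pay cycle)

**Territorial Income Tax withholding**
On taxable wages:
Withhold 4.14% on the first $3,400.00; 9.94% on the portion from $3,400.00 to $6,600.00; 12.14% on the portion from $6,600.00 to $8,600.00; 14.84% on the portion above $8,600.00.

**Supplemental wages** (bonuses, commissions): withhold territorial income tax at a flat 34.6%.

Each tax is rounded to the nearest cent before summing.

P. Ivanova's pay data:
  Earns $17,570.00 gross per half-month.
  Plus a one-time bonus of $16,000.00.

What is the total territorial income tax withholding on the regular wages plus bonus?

$7,568.79

Territorial Income Tax: taxable = $17,570.00
  $701.64 + 14.84% × ($17,570.00 − $8,600.00) = $701.64 + 14.84% × $8,970.00 = $2,032.79
Supplemental (34.6% flat on bonus): 34.6% × $16,000.00 = $5,536.00
Total territorial income tax: $2,032.79 + $5,536.00 = $7,568.79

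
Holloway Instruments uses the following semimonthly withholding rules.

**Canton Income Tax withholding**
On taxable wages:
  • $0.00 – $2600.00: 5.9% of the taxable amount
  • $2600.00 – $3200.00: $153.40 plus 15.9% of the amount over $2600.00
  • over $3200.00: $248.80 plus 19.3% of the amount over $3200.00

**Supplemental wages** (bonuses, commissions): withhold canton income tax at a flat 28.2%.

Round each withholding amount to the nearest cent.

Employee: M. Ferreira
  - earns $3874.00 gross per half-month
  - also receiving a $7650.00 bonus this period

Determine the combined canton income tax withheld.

$2536.18

Canton Income Tax: taxable = $3874.00
  $248.80 + 19.3% × ($3874.00 − $3200.00) = $248.80 + 19.3% × $674.00 = $378.88
Supplemental (28.2% flat on bonus): 28.2% × $7650.00 = $2157.30
Total canton income tax: $378.88 + $2157.30 = $2536.18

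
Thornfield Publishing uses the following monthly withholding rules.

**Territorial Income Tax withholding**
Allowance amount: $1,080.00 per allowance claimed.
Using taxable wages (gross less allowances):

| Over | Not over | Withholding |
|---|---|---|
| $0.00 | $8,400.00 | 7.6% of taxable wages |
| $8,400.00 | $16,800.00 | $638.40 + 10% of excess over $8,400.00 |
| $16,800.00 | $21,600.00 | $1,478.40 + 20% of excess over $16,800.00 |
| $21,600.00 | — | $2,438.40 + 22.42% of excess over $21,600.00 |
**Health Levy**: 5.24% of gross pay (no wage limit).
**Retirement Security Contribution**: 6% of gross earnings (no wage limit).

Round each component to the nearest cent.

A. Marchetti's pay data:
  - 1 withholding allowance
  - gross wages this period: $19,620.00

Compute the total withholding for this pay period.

$4,031.69

Territorial Income Tax: taxable = $19,620.00 − 1×$1,080.00 = $18,540.00
  $1,478.40 + 20% × ($18,540.00 − $16,800.00) = $1,478.40 + 20% × $1,740.00 = $1,826.40
Health Levy: 5.24% × $19,620.00 = $1,028.09
Retirement Security Contribution: 6% × $19,620.00 = $1,177.20
Total: $1,826.40 + $1,028.09 + $1,177.20 = $4,031.69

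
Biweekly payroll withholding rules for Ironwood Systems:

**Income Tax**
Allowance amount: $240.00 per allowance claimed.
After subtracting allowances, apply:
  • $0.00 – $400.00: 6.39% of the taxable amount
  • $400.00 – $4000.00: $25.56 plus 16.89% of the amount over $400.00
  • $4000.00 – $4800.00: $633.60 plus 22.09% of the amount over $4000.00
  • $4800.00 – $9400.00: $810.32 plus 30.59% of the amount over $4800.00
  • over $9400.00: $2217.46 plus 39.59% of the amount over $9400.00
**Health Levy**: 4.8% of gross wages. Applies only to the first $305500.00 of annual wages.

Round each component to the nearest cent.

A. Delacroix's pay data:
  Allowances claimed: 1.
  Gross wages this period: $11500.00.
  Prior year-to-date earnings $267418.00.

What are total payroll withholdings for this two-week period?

Income Tax: taxable = $11500.00 − 1×$240.00 = $11260.00
  $2217.46 + 39.59% × ($11260.00 − $9400.00) = $2217.46 + 39.59% × $1860.00 = $2953.83
Health Levy: 4.8% × $11500.00 = $552.00
Total: $2953.83 + $552.00 = $3505.83

$3505.83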